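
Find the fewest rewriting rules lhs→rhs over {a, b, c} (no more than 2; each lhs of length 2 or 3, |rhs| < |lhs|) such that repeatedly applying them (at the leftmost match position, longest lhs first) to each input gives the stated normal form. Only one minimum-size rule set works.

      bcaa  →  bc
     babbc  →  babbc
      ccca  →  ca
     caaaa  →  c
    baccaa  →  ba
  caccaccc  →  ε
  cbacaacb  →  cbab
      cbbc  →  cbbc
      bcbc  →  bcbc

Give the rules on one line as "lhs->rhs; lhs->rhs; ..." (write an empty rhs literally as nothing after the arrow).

aa->; cc->

  | bcaa => bc
  | babbc
  | ccca => ca
  | caaaa => caa => c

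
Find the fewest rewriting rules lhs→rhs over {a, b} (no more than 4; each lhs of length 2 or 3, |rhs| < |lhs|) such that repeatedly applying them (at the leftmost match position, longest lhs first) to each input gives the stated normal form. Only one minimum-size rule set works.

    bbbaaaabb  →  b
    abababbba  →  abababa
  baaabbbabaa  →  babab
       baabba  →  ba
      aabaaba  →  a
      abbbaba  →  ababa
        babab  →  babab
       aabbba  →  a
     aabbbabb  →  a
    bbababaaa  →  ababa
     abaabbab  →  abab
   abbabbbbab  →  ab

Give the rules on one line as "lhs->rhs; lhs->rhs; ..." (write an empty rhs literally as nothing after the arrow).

aa->; aab->aa; bb->

  | bbbaaaabb => baaaabb => baabb => baab => baa => b
  | abababbba => abababa
  | baaabbbabaa => babbbabaa => bababaa => babab
  | baabba => baaba => baaa => ba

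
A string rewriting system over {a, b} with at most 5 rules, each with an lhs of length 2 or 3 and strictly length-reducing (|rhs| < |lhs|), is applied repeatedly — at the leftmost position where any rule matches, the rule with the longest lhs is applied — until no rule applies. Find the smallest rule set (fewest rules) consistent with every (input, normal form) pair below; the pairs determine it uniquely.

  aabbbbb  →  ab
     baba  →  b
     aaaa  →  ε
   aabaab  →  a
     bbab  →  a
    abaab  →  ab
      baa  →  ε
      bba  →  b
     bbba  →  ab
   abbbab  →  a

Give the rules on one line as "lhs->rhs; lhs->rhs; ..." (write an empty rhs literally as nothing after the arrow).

  | aabbbbb => bbbbbb => abbbb => aabb => bbb => ab
  | baba => bba => aa => b
  | aaaa => baa => ε
  | aabaab => bbaab => aaab => bab => bb => a

aa->b; ba->b; baa->; bb->a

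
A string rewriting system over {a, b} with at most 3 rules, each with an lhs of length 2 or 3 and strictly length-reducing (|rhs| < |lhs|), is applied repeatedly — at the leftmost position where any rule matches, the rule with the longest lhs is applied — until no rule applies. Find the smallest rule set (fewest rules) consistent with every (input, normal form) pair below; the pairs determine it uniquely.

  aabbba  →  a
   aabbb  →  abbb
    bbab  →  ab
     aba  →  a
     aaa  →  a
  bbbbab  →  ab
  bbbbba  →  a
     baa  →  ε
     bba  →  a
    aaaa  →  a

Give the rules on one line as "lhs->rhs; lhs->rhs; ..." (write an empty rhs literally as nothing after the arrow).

  | aabbba => abbba => abba => aba => aa => a
  | aabbb => abbb
  | bbab => bab => ab
  | aba => aa => a

aa->a; ba->a; baa->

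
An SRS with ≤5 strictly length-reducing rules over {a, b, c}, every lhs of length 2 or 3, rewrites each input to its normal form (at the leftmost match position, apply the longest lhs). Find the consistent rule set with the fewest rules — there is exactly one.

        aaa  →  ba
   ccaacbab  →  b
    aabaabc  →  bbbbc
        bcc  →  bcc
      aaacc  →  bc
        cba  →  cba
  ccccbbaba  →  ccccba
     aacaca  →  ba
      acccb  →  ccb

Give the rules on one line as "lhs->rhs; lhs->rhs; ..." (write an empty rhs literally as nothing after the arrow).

  | aaa => ba
  | ccaacbab => caacbab => aacbab => bcbab => bcac => bac => b
  | aabaabc => bbaabc => bbbbc
  | bcc

aa->b; ac->; bab->ac; ca->a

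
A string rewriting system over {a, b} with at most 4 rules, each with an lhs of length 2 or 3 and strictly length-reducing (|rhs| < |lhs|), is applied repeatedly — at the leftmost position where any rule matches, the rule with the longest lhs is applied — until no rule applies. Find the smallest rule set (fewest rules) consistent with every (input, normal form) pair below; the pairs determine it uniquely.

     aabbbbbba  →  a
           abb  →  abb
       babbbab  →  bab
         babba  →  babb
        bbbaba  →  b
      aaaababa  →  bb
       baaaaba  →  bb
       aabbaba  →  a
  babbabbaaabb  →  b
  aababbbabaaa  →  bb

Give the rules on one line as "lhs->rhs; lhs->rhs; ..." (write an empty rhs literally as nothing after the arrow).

aa->a; aba->b; bba->bb; bbb->

  | aabbbbbba => abbbbbba => abbba => aa => a
  | abb
  | babbbab => baab => bab
  | babba => babb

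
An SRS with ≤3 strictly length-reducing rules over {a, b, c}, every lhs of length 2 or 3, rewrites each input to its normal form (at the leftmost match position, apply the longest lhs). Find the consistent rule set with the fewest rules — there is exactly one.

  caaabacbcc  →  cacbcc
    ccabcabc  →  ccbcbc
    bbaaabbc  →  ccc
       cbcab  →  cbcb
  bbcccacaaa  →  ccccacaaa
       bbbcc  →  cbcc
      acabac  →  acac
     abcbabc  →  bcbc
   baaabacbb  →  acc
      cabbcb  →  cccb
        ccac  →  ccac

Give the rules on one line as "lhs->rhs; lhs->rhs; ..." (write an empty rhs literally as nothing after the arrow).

ab->b; ba->a; bb->c

  | caaabacbcc => caabacbcc => cabacbcc => cbacbcc => cacbcc
  | ccabcabc => ccbcabc => ccbcbc
  | bbaaabbc => caaabbc => caabbc => cabbc => cbbc => ccc
  | cbcab => cbcb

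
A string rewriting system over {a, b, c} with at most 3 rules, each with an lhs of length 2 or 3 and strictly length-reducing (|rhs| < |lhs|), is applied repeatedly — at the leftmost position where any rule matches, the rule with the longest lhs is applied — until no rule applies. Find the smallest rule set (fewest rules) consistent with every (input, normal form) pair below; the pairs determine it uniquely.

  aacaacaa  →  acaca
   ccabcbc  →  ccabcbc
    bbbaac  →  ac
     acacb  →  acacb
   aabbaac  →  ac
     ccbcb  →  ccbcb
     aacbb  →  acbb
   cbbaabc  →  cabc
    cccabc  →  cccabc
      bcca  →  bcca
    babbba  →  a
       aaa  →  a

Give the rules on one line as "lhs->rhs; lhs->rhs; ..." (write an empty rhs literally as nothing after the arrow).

  | aacaacaa => acaacaa => acacaa => acaca
  | ccabcbc
  | bbbaac => bbaac => baac => aac => ac
  | acacb

aa->a; ba->a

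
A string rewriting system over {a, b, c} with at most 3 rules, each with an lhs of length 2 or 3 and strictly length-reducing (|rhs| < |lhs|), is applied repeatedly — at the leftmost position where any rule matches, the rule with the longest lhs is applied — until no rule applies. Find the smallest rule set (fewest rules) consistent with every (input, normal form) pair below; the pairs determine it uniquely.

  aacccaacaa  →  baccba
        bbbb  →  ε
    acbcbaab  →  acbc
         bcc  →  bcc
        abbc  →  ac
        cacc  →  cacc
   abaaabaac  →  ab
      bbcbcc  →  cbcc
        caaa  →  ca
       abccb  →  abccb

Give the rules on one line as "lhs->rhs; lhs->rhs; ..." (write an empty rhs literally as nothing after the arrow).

aa->; aac->ba; bb->

  | aacccaacaa => baccaacaa => baccbaaa => baccba
  | bbbb => bb => ε
  | acbcbaab => acbcbb => acbc
  | bcc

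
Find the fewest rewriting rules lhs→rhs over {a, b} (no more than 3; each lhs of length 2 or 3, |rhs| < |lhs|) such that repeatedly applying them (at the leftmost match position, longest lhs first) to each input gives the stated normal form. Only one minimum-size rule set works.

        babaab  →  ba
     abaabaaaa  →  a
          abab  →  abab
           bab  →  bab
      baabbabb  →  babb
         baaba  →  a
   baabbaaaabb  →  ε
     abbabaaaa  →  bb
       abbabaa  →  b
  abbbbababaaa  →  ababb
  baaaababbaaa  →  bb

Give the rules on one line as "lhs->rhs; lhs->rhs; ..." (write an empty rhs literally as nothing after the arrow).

  | babaab => babbb => ba
  | abaabaaaa => abbbaaaa => aaaaa => baaa => bba => a
  | abab
  | bab

aa->b; bba->a; bbb->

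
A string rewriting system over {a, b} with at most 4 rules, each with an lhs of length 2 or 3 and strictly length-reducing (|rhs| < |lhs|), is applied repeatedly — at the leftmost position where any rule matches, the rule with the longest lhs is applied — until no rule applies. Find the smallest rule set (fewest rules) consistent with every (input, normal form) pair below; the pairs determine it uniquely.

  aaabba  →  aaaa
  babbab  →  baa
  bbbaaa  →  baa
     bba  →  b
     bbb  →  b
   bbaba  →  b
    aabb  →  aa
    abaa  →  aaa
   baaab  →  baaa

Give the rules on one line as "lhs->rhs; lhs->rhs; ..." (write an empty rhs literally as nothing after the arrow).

ab->a; bb->b; bba->b

  | aaabba => aaaba => aaaa
  | babbab => babab => baab => baa
  | bbbaaa => bbaaa => baa
  | bba => b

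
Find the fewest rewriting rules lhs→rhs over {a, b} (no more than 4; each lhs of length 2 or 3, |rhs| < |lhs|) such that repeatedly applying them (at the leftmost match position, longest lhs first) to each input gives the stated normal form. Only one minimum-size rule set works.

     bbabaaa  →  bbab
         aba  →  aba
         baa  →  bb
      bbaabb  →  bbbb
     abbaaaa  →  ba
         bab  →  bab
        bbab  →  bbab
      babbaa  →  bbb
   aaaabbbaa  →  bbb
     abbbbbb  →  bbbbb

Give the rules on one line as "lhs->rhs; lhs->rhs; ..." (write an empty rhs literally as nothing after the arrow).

aa->b; aaa->; aab->b; abb->b

  | bbabaaa => bbab
  | aba
  | baa => bb
  | bbaabb => bbbb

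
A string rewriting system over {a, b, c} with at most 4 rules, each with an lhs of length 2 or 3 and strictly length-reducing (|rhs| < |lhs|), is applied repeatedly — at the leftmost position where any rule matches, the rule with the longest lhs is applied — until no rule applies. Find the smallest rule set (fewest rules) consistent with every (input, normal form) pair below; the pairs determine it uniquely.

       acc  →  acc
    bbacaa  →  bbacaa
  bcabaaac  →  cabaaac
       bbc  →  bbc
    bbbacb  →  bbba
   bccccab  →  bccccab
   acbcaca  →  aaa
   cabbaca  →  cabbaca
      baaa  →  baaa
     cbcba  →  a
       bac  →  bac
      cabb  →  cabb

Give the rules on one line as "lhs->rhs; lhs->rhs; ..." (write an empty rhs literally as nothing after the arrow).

bca->ca; cac->a; cb->

  | acc
  | bbacaa
  | bcabaaac => cabaaac
  | bbc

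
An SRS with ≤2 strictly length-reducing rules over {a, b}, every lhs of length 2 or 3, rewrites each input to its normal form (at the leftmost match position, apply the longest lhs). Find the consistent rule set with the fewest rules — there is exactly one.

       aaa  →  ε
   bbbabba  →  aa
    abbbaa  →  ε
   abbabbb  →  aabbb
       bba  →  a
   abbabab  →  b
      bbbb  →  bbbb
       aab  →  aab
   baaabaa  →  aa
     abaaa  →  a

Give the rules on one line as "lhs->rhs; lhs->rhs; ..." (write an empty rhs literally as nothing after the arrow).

  | aaa => ε
  | bbbabba => bbabba => babba => abba => aba => aa
  | abbbaa => abbaa => abaa => aaa => ε
  | abbabbb => ababbb => aabbb

aaa->; ba->a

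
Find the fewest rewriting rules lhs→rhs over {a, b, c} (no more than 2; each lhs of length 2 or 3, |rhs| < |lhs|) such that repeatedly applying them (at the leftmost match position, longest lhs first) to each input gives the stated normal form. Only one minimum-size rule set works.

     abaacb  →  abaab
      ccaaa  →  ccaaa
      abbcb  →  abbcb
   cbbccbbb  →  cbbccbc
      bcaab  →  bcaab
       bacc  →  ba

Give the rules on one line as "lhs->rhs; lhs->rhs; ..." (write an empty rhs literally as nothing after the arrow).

ac->a; bbb->bc

  | abaacb => abaab
  | ccaaa
  | abbcb
  | cbbccbbb => cbbccbc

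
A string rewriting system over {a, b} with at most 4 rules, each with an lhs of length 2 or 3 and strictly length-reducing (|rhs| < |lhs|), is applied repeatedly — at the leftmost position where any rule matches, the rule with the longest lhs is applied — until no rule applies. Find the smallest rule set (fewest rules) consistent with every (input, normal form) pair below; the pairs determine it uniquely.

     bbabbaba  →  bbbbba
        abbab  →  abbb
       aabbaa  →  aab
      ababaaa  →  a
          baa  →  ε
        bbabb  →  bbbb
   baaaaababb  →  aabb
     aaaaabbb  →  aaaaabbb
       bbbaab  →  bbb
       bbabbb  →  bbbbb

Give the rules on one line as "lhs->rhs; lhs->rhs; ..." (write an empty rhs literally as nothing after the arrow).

  | bbabbaba => bbbbaba => bbbbba
  | abbab => abbb
  | aabbaa => aab
  | ababaaa => baaa => a

aba->; baa->; bab->bb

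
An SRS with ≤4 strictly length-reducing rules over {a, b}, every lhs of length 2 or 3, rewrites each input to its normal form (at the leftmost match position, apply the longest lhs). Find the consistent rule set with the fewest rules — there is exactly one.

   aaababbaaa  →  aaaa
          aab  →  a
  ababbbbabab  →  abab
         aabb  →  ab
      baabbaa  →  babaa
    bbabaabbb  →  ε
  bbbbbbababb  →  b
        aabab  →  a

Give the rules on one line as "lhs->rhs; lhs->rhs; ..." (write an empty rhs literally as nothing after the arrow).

aab->a; abb->b; bbb->

  | aaababbaaa => aaabbaaa => aabaaa => aaaa
  | aab => a
  | ababbbbabab => abbbbabab => bbbabab => abab
  | aabb => ab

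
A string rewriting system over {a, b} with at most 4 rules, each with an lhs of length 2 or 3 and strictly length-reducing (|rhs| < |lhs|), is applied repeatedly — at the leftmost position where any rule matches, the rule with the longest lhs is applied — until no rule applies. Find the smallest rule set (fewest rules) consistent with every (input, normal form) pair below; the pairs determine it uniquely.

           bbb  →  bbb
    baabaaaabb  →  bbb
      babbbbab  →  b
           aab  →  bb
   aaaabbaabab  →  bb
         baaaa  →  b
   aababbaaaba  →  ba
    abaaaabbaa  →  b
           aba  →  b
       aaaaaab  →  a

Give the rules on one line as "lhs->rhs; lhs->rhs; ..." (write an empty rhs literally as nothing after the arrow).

  | bbb
  | baabaaaabb => baaaabb => aabb => bbb
  | babbbbab => babbbab => babbab => babab => baab => b
  | aab => bb

aa->b; aaa->b; ab->a; baa->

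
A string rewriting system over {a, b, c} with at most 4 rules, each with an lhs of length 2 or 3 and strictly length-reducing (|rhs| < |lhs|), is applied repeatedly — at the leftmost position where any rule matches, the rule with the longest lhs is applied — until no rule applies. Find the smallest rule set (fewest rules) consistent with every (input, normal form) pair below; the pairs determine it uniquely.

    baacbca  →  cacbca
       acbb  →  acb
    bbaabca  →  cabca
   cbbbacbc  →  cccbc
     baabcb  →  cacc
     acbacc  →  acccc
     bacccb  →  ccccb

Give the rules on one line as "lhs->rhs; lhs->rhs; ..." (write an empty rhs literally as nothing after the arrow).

  | baacbca => cacbca
  | acbb => acb
  | bbaabca => baabca => cabca
  | cbbbacbc => cbbacbc => cbacbc => cccbc

ba->c; bb->b; bcb->cc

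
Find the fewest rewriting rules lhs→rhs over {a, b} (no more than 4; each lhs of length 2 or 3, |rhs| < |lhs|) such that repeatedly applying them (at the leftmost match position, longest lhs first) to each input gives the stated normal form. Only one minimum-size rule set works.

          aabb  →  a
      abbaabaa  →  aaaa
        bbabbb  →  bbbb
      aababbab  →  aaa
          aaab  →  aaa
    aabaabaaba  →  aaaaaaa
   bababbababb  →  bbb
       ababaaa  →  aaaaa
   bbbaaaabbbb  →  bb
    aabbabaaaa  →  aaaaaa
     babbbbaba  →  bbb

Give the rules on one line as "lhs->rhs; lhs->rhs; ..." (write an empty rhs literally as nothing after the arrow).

ab->a; abb->; ba->

  | aabb => a
  | abbaabaa => aabaa => aaaa
  | bbabbb => bbbb
  | aababbab => aaabbab => aaab => aaa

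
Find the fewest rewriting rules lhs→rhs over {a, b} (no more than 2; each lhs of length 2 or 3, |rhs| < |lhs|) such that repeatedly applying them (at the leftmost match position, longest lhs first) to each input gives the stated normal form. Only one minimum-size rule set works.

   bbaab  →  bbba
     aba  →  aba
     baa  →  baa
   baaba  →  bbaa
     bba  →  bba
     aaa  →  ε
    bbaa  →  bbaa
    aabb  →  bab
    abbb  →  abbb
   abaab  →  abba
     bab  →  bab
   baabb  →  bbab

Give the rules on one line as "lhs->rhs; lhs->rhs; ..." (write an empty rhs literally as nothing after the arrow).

aaa->; aab->ba

  | bbaab => bbba
  | aba
  | baa
  | baaba => bbaa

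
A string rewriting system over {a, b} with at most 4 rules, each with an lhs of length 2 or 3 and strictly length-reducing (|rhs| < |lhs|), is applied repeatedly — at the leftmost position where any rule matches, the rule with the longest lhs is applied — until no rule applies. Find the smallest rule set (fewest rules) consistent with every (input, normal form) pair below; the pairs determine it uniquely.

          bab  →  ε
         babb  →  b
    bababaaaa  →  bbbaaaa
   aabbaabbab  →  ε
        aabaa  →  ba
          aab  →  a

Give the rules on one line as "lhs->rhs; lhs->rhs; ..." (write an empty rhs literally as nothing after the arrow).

ab->; aba->bb; bab->ab

  | bab => ab => ε
  | babb => abb => b
  | bababaaaa => ababaaaa => bbbaaaa
  | aabbaabbab => abaabbab => bbabbab => babbab => abbab => bab => ab => ε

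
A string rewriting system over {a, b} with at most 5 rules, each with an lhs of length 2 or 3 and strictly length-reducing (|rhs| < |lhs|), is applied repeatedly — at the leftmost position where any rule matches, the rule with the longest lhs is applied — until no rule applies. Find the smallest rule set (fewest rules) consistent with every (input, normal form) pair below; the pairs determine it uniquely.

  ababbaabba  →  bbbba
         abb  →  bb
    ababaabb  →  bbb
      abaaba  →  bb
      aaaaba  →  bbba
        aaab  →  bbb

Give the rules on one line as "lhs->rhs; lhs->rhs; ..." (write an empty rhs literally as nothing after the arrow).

aa->b; aaa->bb; aab->a; ab->b

  | ababbaabba => babbaabba => bbbaabba => bbbaba => bbbba
  | abb => bb
  | ababaabb => babaabb => bbaabb => bbab => bbb
  | abaaba => baaba => baa => bb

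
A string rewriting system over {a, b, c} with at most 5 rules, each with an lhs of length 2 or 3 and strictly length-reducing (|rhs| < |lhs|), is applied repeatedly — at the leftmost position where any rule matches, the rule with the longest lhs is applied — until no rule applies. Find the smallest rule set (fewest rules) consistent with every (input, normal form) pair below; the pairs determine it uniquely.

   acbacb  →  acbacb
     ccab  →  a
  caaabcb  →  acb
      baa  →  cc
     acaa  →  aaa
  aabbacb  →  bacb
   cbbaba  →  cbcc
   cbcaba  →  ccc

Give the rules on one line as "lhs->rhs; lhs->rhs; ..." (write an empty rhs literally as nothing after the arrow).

  | acbacb
  | ccab => cab => ab => a
  | caaabcb => aaabcb => acb
  | baa => cc

aab->; ab->a; baa->cc; ca->a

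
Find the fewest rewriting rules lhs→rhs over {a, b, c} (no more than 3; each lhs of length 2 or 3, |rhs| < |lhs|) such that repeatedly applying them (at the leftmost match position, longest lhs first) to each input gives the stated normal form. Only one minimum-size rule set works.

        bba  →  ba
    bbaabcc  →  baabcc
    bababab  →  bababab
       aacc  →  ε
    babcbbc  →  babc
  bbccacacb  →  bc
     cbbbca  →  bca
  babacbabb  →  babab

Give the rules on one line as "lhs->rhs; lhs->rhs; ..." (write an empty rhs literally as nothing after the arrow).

ac->; bb->b; cb->

  | bba => ba
  | bbaabcc => baabcc
  | bababab
  | aacc => ac => ε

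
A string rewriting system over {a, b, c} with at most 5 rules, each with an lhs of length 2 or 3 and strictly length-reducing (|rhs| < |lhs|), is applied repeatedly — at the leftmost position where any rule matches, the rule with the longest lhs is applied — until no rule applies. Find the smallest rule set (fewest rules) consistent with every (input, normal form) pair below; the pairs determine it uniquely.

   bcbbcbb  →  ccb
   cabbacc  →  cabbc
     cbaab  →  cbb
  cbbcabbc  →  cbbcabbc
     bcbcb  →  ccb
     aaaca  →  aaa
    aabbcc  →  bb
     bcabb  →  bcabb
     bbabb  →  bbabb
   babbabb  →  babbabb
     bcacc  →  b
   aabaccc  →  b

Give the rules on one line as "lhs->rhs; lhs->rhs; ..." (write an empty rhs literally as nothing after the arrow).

aab->b; ac->; bcb->c; bcc->b

  | bcbbcbb => cbcbb => ccb
  | cabbacc => cabbc
  | cbaab => cbb
  | cbbcabbc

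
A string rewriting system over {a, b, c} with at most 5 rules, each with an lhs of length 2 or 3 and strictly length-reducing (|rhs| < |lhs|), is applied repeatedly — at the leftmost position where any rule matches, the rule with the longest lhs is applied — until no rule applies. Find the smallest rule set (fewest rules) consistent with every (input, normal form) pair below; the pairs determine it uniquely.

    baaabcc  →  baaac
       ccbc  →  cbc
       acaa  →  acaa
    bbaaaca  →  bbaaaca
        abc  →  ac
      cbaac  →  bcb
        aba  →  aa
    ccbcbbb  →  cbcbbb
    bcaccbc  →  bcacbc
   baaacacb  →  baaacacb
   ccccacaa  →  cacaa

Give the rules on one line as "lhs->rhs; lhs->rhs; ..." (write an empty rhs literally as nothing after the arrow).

  | baaabcc => baaacc => baaac
  | ccbc => cbc
  | acaa
  | bbaaaca

ab->a; bac->cb; cba->bb; cc->c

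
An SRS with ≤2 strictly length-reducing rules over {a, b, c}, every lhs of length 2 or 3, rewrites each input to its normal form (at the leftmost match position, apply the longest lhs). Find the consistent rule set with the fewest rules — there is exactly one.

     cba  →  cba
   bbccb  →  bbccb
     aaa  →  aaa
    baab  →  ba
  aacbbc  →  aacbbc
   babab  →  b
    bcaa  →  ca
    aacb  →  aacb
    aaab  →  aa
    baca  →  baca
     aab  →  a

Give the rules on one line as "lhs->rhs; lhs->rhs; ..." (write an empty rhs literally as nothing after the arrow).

ab->; bca->c

  | cba
  | bbccb
  | aaa
  | baab => ba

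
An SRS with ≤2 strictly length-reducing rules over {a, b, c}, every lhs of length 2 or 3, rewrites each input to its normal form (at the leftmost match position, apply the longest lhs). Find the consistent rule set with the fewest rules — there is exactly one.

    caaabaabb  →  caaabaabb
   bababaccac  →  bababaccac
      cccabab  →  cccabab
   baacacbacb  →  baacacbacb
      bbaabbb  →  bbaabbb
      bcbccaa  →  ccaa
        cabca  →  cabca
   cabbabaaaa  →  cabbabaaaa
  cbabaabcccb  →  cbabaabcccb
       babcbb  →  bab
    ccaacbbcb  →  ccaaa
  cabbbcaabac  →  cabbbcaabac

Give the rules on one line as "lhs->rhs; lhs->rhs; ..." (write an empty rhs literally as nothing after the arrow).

  | caaabaabb
  | bababaccac
  | cccabab
  | baacacbacb

bcb->; cbb->ab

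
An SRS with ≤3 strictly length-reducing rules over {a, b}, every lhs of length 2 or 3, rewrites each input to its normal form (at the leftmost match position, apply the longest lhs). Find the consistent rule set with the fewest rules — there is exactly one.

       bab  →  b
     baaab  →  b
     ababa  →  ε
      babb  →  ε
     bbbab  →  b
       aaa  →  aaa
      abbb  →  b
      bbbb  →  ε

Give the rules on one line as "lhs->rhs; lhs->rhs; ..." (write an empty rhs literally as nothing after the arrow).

ab->b; ba->; bb->

  | bab => b
  | baaab => aab => ab => b
  | ababa => baba => ba => ε
  | babb => bb => ε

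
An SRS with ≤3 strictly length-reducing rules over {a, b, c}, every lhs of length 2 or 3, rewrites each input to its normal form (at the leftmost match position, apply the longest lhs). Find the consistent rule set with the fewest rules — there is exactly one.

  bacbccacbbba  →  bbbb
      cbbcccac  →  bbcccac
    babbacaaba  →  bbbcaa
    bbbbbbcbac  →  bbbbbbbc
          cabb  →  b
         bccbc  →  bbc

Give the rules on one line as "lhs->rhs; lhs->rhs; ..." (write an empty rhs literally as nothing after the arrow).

  | bacbccacbbba => bcbccacbbba => bbccacbbba => bbccabbba => bbccbba => bbcbba => bbbba => bbbb
  | cbbcccac => bbcccac
  | babbacaaba => bbbacaaba => bbbcaaba => bbbcaa
  | bbbbbbcbac => bbbbbbbac => bbbbbbbc

ab->; ba->b; cb->b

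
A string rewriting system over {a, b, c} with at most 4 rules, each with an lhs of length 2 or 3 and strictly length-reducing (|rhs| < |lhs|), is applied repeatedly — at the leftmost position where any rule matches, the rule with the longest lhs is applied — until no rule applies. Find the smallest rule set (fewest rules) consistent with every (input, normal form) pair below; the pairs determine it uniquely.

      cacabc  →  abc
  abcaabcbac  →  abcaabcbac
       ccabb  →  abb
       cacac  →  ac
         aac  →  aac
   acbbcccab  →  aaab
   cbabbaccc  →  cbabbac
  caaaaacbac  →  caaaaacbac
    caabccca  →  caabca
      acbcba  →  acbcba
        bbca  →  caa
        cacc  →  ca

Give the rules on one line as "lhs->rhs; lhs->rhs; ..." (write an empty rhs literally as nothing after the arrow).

aca->ca; bbc->ca; cc->

  | cacabc => ccabc => abc
  | abcaabcbac
  | ccabb => abb
  | cacac => ccac => ac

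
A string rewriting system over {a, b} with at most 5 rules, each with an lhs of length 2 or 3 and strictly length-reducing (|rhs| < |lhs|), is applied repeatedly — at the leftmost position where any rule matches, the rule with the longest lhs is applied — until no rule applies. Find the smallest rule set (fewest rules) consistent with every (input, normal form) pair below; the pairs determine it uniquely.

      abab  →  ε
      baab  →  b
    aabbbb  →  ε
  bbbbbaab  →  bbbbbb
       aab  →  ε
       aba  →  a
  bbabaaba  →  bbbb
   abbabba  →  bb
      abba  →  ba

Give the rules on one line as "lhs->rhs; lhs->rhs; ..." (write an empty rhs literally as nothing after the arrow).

  | abab => ab => ε
  | baab => baa => b
  | aabbbb => aabbb => aabb => aab => aa => ε
  | bbbbbaab => bbbbbab => bbbbbb

aa->; aab->aa; ab->; bba->bb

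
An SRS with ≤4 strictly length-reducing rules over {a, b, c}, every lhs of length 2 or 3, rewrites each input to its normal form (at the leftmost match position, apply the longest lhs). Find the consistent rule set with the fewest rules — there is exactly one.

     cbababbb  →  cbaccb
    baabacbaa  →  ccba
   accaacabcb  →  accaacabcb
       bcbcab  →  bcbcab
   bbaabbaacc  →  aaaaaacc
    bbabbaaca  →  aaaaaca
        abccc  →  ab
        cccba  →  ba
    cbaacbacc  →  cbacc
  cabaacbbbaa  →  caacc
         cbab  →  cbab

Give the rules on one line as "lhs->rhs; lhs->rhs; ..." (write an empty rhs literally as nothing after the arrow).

  | cbababbb => cbabaab => cbaccb
  | baabacbaa => ccbacbaa => ccbaccc => ccba
  | accaacabcb
  | bcbcab

baa->cc; bb->a; ccc->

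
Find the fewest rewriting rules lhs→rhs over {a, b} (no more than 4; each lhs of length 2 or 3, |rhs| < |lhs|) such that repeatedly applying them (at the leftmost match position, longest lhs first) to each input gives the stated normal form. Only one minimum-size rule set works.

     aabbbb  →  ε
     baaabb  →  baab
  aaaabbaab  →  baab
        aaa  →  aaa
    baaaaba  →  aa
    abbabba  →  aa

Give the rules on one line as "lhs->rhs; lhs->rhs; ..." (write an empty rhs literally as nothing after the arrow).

aba->ba; abb->b; bb->; bba->aa

  | aabbbb => abbb => bb => ε
  | baaabb => baab
  | aaaabbaab => aaabaab => aabaab => abaab => baab
  | aaa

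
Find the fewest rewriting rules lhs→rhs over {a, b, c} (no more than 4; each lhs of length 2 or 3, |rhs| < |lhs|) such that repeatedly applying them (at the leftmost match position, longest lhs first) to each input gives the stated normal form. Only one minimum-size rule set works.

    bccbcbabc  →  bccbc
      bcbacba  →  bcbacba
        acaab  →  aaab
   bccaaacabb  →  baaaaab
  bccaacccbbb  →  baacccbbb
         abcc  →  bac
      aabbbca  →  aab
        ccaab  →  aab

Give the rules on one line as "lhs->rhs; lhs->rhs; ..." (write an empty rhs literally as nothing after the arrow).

abc->ba; bba->; ca->a; cab->aa

  | bccbcbabc => bccbcbba => bccbc
  | bcbacba
  | acaab => aaab
  | bccaaacabb => bcaaacabb => baaacabb => baaaaab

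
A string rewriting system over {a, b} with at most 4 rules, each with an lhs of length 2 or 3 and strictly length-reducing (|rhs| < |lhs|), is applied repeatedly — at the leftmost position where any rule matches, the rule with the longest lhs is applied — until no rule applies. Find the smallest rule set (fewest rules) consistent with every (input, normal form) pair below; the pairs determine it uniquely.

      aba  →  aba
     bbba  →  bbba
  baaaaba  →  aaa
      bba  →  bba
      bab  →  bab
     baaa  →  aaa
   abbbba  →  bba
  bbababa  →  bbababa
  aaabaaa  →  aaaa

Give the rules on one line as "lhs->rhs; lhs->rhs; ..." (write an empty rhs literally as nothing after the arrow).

aab->; abb->; baa->aa

  | aba
  | bbba
  | baaaaba => aaaaba => aaa
  | bba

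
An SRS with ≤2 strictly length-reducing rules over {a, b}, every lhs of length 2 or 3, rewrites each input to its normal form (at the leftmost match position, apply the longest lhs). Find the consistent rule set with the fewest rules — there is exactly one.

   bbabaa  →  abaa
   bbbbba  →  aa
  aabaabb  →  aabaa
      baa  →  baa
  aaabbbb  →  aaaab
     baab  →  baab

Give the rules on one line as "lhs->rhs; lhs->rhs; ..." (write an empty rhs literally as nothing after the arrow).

bb->; bbb->a

  | bbabaa => abaa
  | bbbbba => abba => aa
  | aabaabb => aabaa
  | baa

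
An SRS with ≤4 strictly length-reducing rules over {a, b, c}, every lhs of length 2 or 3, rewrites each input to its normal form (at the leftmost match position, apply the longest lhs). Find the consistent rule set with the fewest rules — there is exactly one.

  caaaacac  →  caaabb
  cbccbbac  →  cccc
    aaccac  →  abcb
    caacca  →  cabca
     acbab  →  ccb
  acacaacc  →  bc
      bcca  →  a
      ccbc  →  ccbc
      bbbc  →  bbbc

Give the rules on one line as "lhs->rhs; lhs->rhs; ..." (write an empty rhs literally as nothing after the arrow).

ac->b; bba->cc; bcc->; cca->a

  | caaaacac => caaabac => caaabb
  | cbccbbac => cbbac => cccc
  | aaccac => abcac => abcb
  | caacca => cabca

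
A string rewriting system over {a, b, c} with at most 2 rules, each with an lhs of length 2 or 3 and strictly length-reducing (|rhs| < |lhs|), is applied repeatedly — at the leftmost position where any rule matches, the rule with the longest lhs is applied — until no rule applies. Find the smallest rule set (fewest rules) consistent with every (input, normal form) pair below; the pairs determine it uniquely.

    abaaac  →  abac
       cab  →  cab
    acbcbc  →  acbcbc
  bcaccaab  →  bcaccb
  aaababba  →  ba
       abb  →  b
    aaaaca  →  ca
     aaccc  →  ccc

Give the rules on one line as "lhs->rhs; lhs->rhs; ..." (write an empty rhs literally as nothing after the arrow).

aa->; abb->b

  | abaaac => abac
  | cab
  | acbcbc
  | bcaccaab => bcaccb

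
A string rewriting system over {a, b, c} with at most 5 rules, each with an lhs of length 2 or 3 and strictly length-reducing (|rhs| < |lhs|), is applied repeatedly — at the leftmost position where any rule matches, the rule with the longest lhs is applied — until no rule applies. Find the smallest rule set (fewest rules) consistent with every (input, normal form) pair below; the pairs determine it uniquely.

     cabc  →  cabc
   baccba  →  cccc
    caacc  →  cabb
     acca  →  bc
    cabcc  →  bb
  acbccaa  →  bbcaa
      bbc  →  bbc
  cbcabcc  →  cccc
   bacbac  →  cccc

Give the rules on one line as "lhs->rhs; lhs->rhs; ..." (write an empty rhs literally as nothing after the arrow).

  | cabc
  | baccba => cccba => cccc
  | caacc => cabb
  | acca => bba => bc

acc->bb; ba->c; bcc->cc; cac->ac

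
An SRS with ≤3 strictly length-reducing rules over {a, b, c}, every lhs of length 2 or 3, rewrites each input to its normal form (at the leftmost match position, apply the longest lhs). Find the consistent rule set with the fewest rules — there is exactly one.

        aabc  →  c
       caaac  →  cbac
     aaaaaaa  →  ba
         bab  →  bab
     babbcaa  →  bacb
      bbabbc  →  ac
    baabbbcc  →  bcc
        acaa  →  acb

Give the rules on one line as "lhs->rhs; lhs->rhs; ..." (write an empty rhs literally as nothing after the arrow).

aa->b; bb->

  | aabc => bbc => c
  | caaac => cbac
  | aaaaaaa => baaaaa => bbaaa => aaa => ba
  | bab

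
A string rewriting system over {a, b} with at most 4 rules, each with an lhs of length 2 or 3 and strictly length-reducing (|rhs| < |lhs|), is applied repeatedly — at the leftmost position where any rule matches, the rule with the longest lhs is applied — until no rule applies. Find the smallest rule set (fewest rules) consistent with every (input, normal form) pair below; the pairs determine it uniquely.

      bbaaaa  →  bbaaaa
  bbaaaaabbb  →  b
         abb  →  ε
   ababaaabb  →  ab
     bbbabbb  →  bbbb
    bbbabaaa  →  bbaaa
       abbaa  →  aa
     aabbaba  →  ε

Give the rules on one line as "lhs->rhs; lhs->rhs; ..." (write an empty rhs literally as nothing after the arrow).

aab->ba; aba->; abb->; bab->

  | bbaaaa
  | bbaaaaabbb => bbaaababb => bbabaabb => baabb => bbab => b
  | abb => ε
  | ababaaabb => baaabb => babab => ab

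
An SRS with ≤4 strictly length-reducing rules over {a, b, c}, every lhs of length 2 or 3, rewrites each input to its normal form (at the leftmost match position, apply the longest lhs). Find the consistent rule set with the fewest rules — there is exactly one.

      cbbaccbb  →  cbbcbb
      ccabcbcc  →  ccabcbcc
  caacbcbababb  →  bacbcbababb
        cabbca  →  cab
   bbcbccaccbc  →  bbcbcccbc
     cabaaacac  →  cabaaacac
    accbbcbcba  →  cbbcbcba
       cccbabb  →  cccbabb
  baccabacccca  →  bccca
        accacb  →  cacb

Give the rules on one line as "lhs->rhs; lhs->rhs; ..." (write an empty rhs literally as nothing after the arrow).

  | cbbaccbb => cbbcbb
  | ccabcbcc
  | caacbcbababb => bacbcbababb
  | cabbca => cab

acc->c; bca->; caa->ba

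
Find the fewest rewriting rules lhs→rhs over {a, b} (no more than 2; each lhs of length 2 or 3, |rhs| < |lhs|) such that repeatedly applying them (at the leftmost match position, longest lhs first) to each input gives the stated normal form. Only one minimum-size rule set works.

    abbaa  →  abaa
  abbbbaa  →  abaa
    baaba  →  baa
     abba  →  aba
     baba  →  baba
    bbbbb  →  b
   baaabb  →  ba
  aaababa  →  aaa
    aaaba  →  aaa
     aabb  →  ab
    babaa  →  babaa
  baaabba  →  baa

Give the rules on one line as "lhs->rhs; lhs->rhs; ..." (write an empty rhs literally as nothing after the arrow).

aab->a; bb->b

  | abbaa => abaa
  | abbbbaa => abbbaa => abbaa => abaa
  | baaba => baa
  | abba => aba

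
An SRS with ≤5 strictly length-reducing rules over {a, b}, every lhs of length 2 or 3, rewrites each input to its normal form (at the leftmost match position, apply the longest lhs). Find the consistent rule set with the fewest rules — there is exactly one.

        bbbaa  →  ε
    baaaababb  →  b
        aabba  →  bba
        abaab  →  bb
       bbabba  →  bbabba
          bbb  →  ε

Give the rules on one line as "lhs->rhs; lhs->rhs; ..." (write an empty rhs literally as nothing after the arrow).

  | bbbaa => aa => ε
  | baaaababb => bbababb => bbaabb => bbbb => b
  | aabba => bba
  | abaab => aaab => bb

aa->; aaa->b; aba->aa; bbb->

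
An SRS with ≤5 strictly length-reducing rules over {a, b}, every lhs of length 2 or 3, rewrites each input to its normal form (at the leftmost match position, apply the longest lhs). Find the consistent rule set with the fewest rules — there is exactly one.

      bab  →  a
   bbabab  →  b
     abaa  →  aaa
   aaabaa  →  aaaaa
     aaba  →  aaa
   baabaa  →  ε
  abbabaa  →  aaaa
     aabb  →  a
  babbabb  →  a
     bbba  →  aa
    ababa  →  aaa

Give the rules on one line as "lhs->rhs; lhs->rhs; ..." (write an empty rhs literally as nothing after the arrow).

ab->b; aba->aa; baa->; bb->a

  | bab => bb => a
  | bbabab => aabab => aaab => aab => ab => b
  | abaa => aaa
  | aaabaa => aaaaa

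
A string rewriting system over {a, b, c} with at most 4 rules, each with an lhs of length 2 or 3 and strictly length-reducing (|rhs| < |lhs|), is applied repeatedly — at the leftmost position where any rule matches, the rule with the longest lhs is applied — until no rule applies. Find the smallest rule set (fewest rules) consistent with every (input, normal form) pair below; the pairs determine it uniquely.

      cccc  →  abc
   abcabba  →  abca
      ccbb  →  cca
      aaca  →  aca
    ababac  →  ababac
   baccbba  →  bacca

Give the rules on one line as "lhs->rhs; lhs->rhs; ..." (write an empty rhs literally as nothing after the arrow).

  | cccc => abc
  | abcabba => abcaaa => abcaa => abca
  | ccbb => cca
  | aaca => aca

aa->a; bb->a; ccc->ab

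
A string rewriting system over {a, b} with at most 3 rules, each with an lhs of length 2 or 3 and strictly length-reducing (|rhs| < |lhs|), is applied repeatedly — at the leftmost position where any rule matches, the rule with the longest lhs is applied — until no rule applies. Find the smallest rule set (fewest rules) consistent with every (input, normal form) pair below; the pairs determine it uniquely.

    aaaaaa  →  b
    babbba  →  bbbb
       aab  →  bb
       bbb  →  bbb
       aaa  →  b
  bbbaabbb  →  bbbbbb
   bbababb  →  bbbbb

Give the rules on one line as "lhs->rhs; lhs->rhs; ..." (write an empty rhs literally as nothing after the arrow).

  | aaaaaa => baaaa => baaa => baa => ba => b
  | babbba => bbbba => bbbb
  | aab => bb
  | bbb

aa->b; ba->b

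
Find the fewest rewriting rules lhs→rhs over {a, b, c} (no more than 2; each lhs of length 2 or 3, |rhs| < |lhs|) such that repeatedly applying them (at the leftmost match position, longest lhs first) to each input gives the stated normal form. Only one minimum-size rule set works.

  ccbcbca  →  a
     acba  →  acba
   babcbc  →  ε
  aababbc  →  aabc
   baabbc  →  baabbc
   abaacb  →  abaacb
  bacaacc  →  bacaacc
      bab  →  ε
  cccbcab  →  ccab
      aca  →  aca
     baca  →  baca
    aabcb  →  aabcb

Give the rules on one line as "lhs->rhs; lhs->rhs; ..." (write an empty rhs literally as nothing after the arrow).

  | ccbcbca => cbca => a
  | acba
  | babcbc => cbc => ε
  | aababbc => aabc

bab->; cbc->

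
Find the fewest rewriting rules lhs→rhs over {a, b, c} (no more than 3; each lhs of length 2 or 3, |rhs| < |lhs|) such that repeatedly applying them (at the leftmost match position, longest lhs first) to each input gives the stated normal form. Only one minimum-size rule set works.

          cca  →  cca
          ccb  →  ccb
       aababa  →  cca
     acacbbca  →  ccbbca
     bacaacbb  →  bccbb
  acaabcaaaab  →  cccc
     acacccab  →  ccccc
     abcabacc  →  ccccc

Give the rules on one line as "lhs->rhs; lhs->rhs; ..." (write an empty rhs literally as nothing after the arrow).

ab->c; ac->c

  | cca
  | ccb
  | aababa => acaba => caba => cca
  | acacbbca => cacbbca => ccbbca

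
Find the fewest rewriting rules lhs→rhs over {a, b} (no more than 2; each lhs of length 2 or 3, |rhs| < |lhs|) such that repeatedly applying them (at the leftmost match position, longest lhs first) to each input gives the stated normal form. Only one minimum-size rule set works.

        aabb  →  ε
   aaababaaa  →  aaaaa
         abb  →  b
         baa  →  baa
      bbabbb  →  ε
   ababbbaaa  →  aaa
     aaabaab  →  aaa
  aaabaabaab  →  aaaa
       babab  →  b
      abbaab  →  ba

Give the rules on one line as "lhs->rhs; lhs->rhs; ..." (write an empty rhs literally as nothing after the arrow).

ab->; bb->

  | aabb => ab => ε
  | aaababaaa => aaabaaa => aaaaa
  | abb => b
  | baa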